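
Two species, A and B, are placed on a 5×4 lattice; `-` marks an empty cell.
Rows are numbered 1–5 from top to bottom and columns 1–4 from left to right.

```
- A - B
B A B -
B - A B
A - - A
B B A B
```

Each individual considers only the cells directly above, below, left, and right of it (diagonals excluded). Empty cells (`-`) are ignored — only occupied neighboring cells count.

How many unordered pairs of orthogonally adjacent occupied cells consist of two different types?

Scan each occupied cell's neighbors to the right and below so each pair is counted once.
From row 1: 0 unlike of 1 pairs (running 0/1).
From row 2: 3 unlike of 4 pairs (running 3/5).
From row 3: 3 unlike of 3 pairs (running 6/8).
From row 4: 2 unlike of 2 pairs (running 8/10).
From row 5: 2 unlike of 3 pairs (running 10/13).
Total adjacent occupied pairs: 13; unlike-type pairs: 10.

10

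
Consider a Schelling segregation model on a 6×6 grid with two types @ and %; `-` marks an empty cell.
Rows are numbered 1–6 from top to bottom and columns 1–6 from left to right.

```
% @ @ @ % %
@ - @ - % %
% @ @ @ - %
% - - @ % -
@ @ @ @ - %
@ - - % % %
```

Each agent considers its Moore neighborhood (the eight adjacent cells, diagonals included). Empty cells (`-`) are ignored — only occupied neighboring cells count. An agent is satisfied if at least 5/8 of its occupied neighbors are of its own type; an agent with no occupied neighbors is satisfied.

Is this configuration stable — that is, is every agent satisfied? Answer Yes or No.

(1,1)% 0/2 not
(1,2)@ 3/4 satisfied
(1,3)@ 3/3 satisfied
(1,4)@ 2/4 not
(1,5)% 3/4 satisfied
(1,6)% 3/3 satisfied
(2,1)@ 2/4 not
(2,3)@ 6/6 satisfied
(2,5)% 4/6 satisfied
(2,6)% 4/4 satisfied
(3,1)% 1/3 not
(3,2)@ 3/5 not
(3,3)@ 4/4 satisfied
(3,4)@ 3/5 not
(3,6)% 3/3 satisfied
(4,1)% 1/4 not
(4,4)@ 4/5 satisfied
(4,5)% 2/5 not
(5,1)@ 2/3 satisfied
(5,2)@ 3/4 satisfied
(5,3)@ 3/4 satisfied
(5,4)@ 2/5 not
(5,6)% 3/3 satisfied
(6,1)@ 2/2 satisfied
(6,4)% 1/3 not
(6,5)% 3/4 satisfied
(6,6)% 2/2 satisfied
For instance (1,1) has only 0/2 same-type neighbors, below 5/8.

No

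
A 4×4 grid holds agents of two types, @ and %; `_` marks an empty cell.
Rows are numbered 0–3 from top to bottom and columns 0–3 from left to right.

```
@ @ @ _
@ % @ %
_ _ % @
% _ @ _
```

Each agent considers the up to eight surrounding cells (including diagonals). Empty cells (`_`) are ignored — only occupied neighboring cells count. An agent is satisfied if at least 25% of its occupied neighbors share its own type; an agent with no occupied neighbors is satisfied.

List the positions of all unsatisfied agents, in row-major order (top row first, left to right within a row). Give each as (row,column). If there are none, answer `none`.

(1,1)

(0,0)@ 2/3 ok
(0,1)@ 4/5 ok
(0,2)@ 2/4 ok
(1,0)@ 2/3 ok
(1,1)% 1/6 unhappy
(1,2)@ 3/6 ok
(1,3)% 1/4 ok
(2,2)% 2/5 ok
(2,3)@ 2/4 ok
(3,0)% 0/0 ok
(3,2)@ 1/2 ok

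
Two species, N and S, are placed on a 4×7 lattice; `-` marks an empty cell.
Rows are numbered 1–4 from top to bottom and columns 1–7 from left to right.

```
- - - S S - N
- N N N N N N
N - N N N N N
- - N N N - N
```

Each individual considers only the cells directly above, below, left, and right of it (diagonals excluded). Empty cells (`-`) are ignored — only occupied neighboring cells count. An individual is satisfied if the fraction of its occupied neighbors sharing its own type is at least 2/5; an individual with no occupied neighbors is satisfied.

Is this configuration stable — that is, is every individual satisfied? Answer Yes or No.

Row 1: (1,4)S 1/2 ✓ · (1,5)S 1/2 ✓ · (1,7)N 1/1 ✓
Row 2: (2,2)N 1/1 ✓ · (2,3)N 3/3 ✓ · (2,4)N 3/4 ✓ · (2,5)N 3/4 ✓ · (2,6)N 3/3 ✓ · (2,7)N 3/3 ✓
Row 3: (3,1)N 0/0 ✓ · (3,3)N 3/3 ✓ · (3,4)N 4/4 ✓ · (3,5)N 4/4 ✓ · (3,6)N 3/3 ✓ · (3,7)N 3/3 ✓
Row 4: (4,3)N 2/2 ✓ · (4,4)N 3/3 ✓ · (4,5)N 2/2 ✓ · (4,7)N 1/1 ✓
All meet the threshold, so the configuration is stable.

Yes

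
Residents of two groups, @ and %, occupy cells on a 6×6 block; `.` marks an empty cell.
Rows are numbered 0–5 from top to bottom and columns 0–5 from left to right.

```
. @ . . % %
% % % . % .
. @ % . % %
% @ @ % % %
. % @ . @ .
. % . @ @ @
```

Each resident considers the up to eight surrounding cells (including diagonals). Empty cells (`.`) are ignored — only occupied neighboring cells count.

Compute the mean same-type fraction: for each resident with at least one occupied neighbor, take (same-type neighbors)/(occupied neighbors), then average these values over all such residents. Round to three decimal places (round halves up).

0.646

(0,1)@ 0/3
(0,4)% 2/2
(0,5)% 2/2
(1,0)% 1/3
(1,1)% 3/5
(1,2)% 2/4
(1,4)% 4/4
(2,1)@ 2/7
(2,2)% 3/6
(2,4)% 5/5
(2,5)% 4/4
(3,0)% 1/3
(3,1)@ 3/6
(3,2)@ 3/6
(3,3)% 3/6
(3,4)% 4/5
(3,5)% 3/4
(4,1)% 2/5
(4,2)@ 3/6
(4,4)@ 3/6
(5,1)% 1/2
(5,3)@ 3/3
(5,4)@ 3/3
(5,5)@ 2/2
Sum over 24 residents: 0/3 + 2/2 + 2/2 + 1/3 + 3/5 + 2/4 + 4/4 + 2/7 + 3/6 + 5/5 + 4/4 + 1/3 + 3/6 + 3/6 + 3/6 + 4/5 + 3/4 + 2/5 + 3/6 + 3/6 + 1/2 + 3/3 + 3/3 + 2/2 = 6511/420; mean = 6511/420 ÷ 24 = 6511/10080 = 0.645932… → 0.646.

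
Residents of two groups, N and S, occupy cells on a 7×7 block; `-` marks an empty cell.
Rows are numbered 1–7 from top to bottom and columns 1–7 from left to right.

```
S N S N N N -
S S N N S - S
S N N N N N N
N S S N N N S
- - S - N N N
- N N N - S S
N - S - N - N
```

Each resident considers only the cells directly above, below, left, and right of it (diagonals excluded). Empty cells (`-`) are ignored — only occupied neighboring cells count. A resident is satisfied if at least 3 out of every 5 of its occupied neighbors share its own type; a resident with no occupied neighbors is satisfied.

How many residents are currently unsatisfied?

21

Row 1: (1,1)S 1/2 ✗ · (1,2)N 0/3 ✗ · (1,3)S 0/3 ✗ · (1,4)N 2/3 ✓ · (1,5)N 2/3 ✓ · (1,6)N 1/1 ✓
Row 2: (2,1)S 3/3 ✓ · (2,2)S 1/4 ✗ · (2,3)N 2/4 ✗ · (2,4)N 3/4 ✓ · (2,5)S 0/3 ✗ · (2,7)S 0/1 ✗
Row 3: (3,1)S 1/3 ✗ · (3,2)N 1/4 ✗ · (3,3)N 3/4 ✓ · (3,4)N 4/4 ✓ · (3,5)N 3/4 ✓ · (3,6)N 3/3 ✓ · (3,7)N 1/3 ✗
Row 4: (4,1)N 0/2 ✗ · (4,2)S 1/3 ✗ · (4,3)S 2/4 ✗ · (4,4)N 2/3 ✓ · (4,5)N 4/4 ✓ · (4,6)N 3/4 ✓ · (4,7)S 0/3 ✗
Row 5: (5,3)S 1/2 ✗ · (5,5)N 2/2 ✓ · (5,6)N 3/4 ✓ · (5,7)N 1/3 ✗
Row 6: (6,2)N 1/1 ✓ · (6,3)N 2/4 ✗ · (6,4)N 1/1 ✓ · (6,6)S 1/2 ✗ · (6,7)S 1/3 ✗
Row 7: (7,1)N 0/0 ✓ · (7,3)S 0/1 ✗ · (7,5)N 0/0 ✓ · (7,7)N 0/1 ✗
Unsatisfied: (1,1), (1,2), (1,3), (2,2), (2,3), (2,5), (2,7), (3,1), (3,2), (3,7), (4,1), (4,2), (4,3), (4,7), (5,3), (5,7), (6,3), (6,6), (6,7), (7,3), (7,7) — 21 in total.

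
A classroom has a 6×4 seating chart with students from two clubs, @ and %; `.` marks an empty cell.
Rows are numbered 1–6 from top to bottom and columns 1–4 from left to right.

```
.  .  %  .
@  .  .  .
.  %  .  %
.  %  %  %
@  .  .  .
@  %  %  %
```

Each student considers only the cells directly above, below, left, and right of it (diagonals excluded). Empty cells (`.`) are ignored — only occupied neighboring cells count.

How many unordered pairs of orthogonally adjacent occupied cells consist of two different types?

Scan each occupied cell's neighbors to the right and below so each pair is counted once.
Row 3: %(3,2)–%(4,2)= %(3,4)–%(4,4)=  → 0/2 unlike.
Row 4: %(4,2)–%(4,3)= %(4,3)–%(4,4)=  → 0/2 unlike.
Row 5: @(5,1)–@(6,1)=  → 0/1 unlike.
Row 6: @(6,1)–%(6,2)≠ %(6,2)–%(6,3)= %(6,3)–%(6,4)=  → 1/3 unlike.
Total adjacent occupied pairs: 8; unlike-type pairs: 1.

1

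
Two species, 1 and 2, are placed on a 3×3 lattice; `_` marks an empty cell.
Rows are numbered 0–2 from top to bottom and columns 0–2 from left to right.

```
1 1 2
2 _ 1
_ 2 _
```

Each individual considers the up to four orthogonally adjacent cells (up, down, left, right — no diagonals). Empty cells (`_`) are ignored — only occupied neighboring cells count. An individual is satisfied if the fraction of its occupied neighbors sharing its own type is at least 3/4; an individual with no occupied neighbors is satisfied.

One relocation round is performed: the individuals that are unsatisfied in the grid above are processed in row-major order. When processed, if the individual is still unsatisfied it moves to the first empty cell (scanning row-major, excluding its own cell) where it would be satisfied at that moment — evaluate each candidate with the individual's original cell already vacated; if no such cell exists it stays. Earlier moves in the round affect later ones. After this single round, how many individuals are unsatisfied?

Initially unsatisfied (in order): (0,0), (0,1), (0,2), (1,0), (1,2).
  (0,0): no empty cell satisfies it; stays.
  (0,1): no empty cell satisfies it; stays.
  (0,2) → (2,0).
  (1,0): no empty cell satisfies it; stays.
  (1,2): now satisfied by earlier moves; stays.
Resulting grid:
1 1 _
2 _ 1
2 2 _
Unsatisfied now: (0,0), (1,0).

2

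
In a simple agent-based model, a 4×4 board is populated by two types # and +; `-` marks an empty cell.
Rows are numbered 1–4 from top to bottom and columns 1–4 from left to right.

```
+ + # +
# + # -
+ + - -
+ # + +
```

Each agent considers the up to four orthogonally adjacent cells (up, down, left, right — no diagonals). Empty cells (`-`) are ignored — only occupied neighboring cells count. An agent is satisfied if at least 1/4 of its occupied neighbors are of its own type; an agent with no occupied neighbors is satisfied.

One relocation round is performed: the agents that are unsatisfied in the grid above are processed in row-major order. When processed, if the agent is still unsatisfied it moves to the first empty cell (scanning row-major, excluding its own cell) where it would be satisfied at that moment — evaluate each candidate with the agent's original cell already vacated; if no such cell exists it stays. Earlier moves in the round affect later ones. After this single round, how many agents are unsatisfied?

0

Initially unsatisfied (in order): (1,4), (2,1), (4,2).
  (1,4) → (3,3).
  (2,1) → (1,4).
  (4,2) → (2,4).
Resulting grid:
+ + # #
- + # #
+ + + -
+ - + +
All satisfied now.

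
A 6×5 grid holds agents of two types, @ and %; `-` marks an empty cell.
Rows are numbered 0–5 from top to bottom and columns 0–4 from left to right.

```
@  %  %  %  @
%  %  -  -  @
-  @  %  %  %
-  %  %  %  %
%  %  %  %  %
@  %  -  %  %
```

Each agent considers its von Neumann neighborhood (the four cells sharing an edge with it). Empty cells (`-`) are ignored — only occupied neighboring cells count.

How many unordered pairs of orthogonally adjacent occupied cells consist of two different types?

9

Scan each occupied cell's neighbors to the right and below so each pair is counted once.
Row 0: @(0,0)–%(0,1)≠ @(0,0)–%(1,0)≠ %(0,1)–%(0,2)= %(0,1)–%(1,1)= %(0,2)–%(0,3)= %(0,3)–@(0,4)≠ @(0,4)–@(1,4)=  → 3/7 unlike.
Row 1: %(1,0)–%(1,1)= %(1,1)–@(2,1)≠ @(1,4)–%(2,4)≠  → 2/3 unlike.
Row 2: @(2,1)–%(2,2)≠ @(2,1)–%(3,1)≠ %(2,2)–%(2,3)= %(2,2)–%(3,2)= %(2,3)–%(2,4)= %(2,3)–%(3,3)= %(2,4)–%(3,4)=  → 2/7 unlike.
Row 3: %(3,1)–%(3,2)= %(3,1)–%(4,1)= %(3,2)–%(3,3)= %(3,2)–%(4,2)= %(3,3)–%(3,4)= %(3,3)–%(4,3)= %(3,4)–%(4,4)=  → 0/7 unlike.
Row 4: %(4,0)–%(4,1)= %(4,0)–@(5,0)≠ %(4,1)–%(4,2)= %(4,1)–%(5,1)= %(4,2)–%(4,3)= %(4,3)–%(4,4)= %(4,3)–%(5,3)= %(4,4)–%(5,4)=  → 1/8 unlike.
Row 5: @(5,0)–%(5,1)≠ %(5,3)–%(5,4)=  → 1/2 unlike.
Total adjacent occupied pairs: 34; unlike-type pairs: 9.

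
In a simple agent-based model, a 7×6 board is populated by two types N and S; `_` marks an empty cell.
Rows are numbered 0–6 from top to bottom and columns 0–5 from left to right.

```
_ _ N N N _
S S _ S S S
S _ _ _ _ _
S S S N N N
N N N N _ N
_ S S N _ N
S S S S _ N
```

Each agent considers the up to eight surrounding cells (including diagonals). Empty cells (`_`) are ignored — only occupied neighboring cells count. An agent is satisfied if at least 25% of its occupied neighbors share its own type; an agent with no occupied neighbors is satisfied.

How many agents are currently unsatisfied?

1

Row 0: (0,2)N 1/3 ok · (0,3)N 2/4 ok · (0,4)N 1/4 ok
Row 1: (1,0)S 2/2 ok · (1,1)S 2/3 ok · (1,3)S 1/4 ok · (1,4)S 2/4 ok · (1,5)S 1/2 ok
Row 2: (2,0)S 4/4 ok
Row 3: (3,0)S 2/4 ok · (3,1)S 3/6 ok · (3,2)S 1/5 unhappy · (3,3)N 3/4 ok · (3,4)N 4/4 ok · (3,5)N 2/2 ok
Row 4: (4,0)N 1/4 ok · (4,1)N 2/7 ok · (4,2)N 4/8 ok · (4,3)N 4/6 ok · (4,5)N 3/3 ok
Row 5: (5,1)S 4/7 ok · (5,2)S 4/8 ok · (5,3)N 2/5 ok · (5,5)N 2/2 ok
Row 6: (6,0)S 2/2 ok · (6,1)S 4/4 ok · (6,2)S 4/5 ok · (6,3)S 2/3 ok · (6,5)N 1/1 ok
Unsatisfied: (3,2) — 1 in total.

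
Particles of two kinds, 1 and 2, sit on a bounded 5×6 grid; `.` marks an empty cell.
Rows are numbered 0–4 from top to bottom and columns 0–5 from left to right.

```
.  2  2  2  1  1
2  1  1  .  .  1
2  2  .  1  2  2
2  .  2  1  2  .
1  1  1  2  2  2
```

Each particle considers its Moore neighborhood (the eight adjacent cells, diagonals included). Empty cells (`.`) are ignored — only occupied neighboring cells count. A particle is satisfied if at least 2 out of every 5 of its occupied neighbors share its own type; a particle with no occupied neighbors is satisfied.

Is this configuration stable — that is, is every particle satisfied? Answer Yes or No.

Row 0: (0,1)2 2/4 ok · (0,2)2 2/4 ok · (0,3)2 1/3 unhappy · (0,4)1 2/3 ok · (0,5)1 2/2 ok
Row 1: (1,0)2 3/4 ok · (1,1)1 1/6 unhappy · (1,2)1 2/6 unhappy · (1,5)1 2/4 ok
Row 2: (2,0)2 3/4 ok · (2,1)2 4/6 ok · (2,3)1 2/5 ok · (2,4)2 2/5 ok · (2,5)2 2/3 ok
Row 3: (3,0)2 2/4 ok · (3,2)2 2/6 unhappy · (3,3)1 2/7 unhappy · (3,4)2 5/7 ok
Row 4: (4,0)1 1/2 ok · (4,1)1 2/4 ok · (4,2)1 2/4 ok · (4,3)2 3/5 ok · (4,4)2 3/4 ok · (4,5)2 2/2 ok
For instance (0,3) has only 1/3 same-type neighbors, below 2/5.

No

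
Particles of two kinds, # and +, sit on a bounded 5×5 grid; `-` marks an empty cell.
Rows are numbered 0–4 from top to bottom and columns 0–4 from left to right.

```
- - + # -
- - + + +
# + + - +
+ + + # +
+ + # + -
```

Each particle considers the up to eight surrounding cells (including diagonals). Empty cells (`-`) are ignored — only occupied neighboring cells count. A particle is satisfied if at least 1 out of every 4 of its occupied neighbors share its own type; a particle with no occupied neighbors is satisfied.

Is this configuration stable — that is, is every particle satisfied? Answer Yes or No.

No

(0,2)+ 2/3 satisfied
(0,3)# 0/4 not
(1,2)+ 4/5 satisfied
(1,3)+ 5/6 satisfied
(1,4)+ 2/3 satisfied
(2,0)# 0/3 not
(2,1)+ 5/6 satisfied
(2,2)+ 5/6 satisfied
(2,4)+ 3/4 satisfied
(3,0)+ 4/5 satisfied
(3,1)+ 6/8 satisfied
(3,2)+ 5/7 satisfied
(3,3)# 1/6 not
(3,4)+ 2/3 satisfied
(4,0)+ 3/3 satisfied
(4,1)+ 4/5 satisfied
(4,2)# 1/5 not
(4,3)+ 2/4 satisfied
For instance (0,3) has only 0/4 same-type neighbors, below 1/4.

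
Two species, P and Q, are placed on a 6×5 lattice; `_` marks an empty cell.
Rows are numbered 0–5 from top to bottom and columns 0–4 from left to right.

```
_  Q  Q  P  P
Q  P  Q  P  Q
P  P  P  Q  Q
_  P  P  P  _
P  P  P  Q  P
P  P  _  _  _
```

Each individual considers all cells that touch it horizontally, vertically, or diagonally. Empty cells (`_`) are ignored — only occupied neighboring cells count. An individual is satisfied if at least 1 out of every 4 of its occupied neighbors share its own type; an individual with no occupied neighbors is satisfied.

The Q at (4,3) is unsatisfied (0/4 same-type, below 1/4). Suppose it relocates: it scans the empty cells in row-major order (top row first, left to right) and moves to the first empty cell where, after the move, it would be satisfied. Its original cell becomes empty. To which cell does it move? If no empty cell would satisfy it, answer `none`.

(0,0)

Vacating (4,3). Empty cells in order:
  (0,0): 2/3 same-type → satisfied — stop here.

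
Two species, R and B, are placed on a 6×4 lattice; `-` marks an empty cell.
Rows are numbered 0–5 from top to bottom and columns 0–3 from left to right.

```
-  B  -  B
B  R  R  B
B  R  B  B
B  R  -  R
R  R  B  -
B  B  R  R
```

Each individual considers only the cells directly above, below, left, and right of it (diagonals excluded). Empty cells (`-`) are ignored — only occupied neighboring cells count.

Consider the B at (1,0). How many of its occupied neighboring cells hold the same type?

1

Occupied neighbors of (1,0): (2,0)=B, (1,1)=R.
Same type (B): 1 of 2.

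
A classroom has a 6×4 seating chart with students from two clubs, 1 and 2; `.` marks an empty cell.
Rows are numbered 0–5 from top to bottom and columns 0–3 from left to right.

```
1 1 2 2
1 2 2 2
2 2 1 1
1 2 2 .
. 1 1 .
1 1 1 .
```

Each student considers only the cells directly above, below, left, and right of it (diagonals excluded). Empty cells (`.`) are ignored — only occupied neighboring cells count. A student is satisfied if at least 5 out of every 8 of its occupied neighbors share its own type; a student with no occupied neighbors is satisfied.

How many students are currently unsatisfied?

Row 0: (0,0)1 2/2 ✓ · (0,1)1 1/3 ✗ · (0,2)2 2/3 ✓ · (0,3)2 2/2 ✓
Row 1: (1,0)1 1/3 ✗ · (1,1)2 2/4 ✗ · (1,2)2 3/4 ✓ · (1,3)2 2/3 ✓
Row 2: (2,0)2 1/3 ✗ · (2,1)2 3/4 ✓ · (2,2)1 1/4 ✗ · (2,3)1 1/2 ✗
Row 3: (3,0)1 0/2 ✗ · (3,1)2 2/4 ✗ · (3,2)2 1/3 ✗
Row 4: (4,1)1 2/3 ✓ · (4,2)1 2/3 ✓
Row 5: (5,0)1 1/1 ✓ · (5,1)1 3/3 ✓ · (5,2)1 2/2 ✓
Unsatisfied: (0,1), (1,0), (1,1), (2,0), (2,2), (2,3), (3,0), (3,1), (3,2) — 9 in total.

9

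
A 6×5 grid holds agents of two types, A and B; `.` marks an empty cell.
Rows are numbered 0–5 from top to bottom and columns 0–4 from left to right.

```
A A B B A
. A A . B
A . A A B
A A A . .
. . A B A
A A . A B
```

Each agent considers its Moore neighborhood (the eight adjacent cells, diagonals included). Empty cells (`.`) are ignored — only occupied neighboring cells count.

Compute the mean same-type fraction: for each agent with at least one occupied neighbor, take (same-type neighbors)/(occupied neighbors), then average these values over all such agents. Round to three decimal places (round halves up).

Row 0: (0,0)A 2/2 · (0,1)A 3/4 · (0,2)B 1/4 · (0,3)B 2/4 · (0,4)A 0/2
Row 1: (1,1)A 5/6 · (1,2)A 4/6 · (1,4)B 2/4
Row 2: (2,0)A 3/3 · (2,2)A 5/5 · (2,3)A 3/5 · (2,4)B 1/2
Row 3: (3,0)A 2/2 · (3,1)A 5/5 · (3,2)A 4/5
Row 4: (4,2)A 4/5 · (4,3)B 1/5 · (4,4)A 1/3
Row 5: (5,0)A 1/1 · (5,1)A 2/2 · (5,3)A 2/4 · (5,4)B 1/3
Sum over 22 agents: 2/2 + 3/4 + 1/4 + 2/4 + 0/2 + 5/6 + 4/6 + 2/4 + 3/3 + 5/5 + 3/5 + 1/2 + 2/2 + 5/5 + 4/5 + 4/5 + 1/5 + 1/3 + 1/1 + 2/2 + 2/4 + 1/3 = 437/30; mean = 437/30 ÷ 22 = 437/660 = 0.662121… → 0.662.

0.662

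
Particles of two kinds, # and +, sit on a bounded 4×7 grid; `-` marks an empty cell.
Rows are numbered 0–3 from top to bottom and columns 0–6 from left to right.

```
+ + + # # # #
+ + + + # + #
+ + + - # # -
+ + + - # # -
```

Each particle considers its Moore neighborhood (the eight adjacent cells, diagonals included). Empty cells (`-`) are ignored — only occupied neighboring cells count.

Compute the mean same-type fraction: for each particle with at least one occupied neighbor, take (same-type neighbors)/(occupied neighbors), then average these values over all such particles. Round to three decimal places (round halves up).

Row 0: (0,0)+ 3/3 · (0,1)+ 5/5 · (0,2)+ 4/5 · (0,3)# 2/5 · (0,4)# 3/5 · (0,5)# 4/5 · (0,6)# 2/3
Row 1: (1,0)+ 5/5 · (1,1)+ 8/8 · (1,2)+ 6/7 · (1,3)+ 3/7 · (1,4)# 5/7 · (1,5)+ 0/7 · (1,6)# 3/4
Row 2: (2,0)+ 5/5 · (2,1)+ 8/8 · (2,2)+ 6/6 · (2,4)# 4/6 · (2,5)# 5/6
Row 3: (3,0)+ 3/3 · (3,1)+ 5/5 · (3,2)+ 3/3 · (3,4)# 3/3 · (3,5)# 3/3
Sum over 24 particles: 3/3 + 5/5 + 4/5 + 2/5 + 3/5 + 4/5 + 2/3 + 5/5 + 8/8 + 6/7 + 3/7 + 5/7 + 0/7 + 3/4 + 5/5 + 8/8 + 6/6 + 4/6 + 5/6 + 3/3 + 5/5 + 3/3 + 3/3 + 3/3 = 1171/60; mean = 1171/60 ÷ 24 = 1171/1440 = 0.813194… → 0.813.

0.813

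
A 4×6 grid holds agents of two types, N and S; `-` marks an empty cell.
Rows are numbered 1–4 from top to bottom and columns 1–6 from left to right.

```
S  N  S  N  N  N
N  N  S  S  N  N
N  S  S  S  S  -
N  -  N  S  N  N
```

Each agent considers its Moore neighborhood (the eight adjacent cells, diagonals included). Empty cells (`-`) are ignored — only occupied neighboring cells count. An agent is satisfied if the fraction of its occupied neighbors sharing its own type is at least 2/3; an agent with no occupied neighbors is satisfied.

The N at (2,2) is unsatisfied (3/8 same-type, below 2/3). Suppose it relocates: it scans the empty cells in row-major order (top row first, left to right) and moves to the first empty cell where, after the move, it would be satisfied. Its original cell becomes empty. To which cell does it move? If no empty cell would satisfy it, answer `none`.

(3,6)

Vacating (2,2). Empty cells in order:
  (3,6): 4/5 same-type → satisfied — stop here.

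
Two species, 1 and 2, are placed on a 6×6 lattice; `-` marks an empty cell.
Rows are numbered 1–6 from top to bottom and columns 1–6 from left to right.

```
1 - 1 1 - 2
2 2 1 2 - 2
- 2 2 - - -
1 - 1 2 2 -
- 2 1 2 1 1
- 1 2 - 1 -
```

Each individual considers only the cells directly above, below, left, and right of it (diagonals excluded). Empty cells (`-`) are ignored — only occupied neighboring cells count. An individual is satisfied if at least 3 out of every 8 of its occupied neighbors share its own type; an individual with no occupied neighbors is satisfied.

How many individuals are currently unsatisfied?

10

(1,1)1 0/1 unhappy
(1,3)1 2/2 ok
(1,4)1 1/2 ok
(1,6)2 1/1 ok
(2,1)2 1/2 ok
(2,2)2 2/3 ok
(2,3)1 1/4 unhappy
(2,4)2 0/2 unhappy
(2,6)2 1/1 ok
(3,2)2 2/2 ok
(3,3)2 1/3 unhappy
(4,1)1 0/0 ok
(4,3)1 1/3 unhappy
(4,4)2 2/3 ok
(4,5)2 1/2 ok
(5,2)2 0/2 unhappy
(5,3)1 1/4 unhappy
(5,4)2 1/3 unhappy
(5,5)1 2/4 ok
(5,6)1 1/1 ok
(6,2)1 0/2 unhappy
(6,3)2 0/2 unhappy
(6,5)1 1/1 ok
Unsatisfied: (1,1), (2,3), (2,4), (3,3), (4,3), (5,2), (5,3), (5,4), (6,2), (6,3) — 10 in total.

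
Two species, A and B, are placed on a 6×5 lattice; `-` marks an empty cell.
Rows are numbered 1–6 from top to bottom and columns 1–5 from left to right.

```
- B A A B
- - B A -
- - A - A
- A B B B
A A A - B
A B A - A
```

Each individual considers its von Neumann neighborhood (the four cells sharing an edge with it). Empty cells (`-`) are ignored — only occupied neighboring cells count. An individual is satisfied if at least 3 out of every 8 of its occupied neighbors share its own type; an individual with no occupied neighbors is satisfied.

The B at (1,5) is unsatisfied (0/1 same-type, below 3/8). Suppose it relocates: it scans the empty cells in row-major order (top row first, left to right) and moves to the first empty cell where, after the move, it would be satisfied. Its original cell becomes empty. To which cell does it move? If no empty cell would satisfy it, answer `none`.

Vacating (1,5). Empty cells in order:
  (1,1): 1/1 same-type → satisfied — stop here.

(1,1)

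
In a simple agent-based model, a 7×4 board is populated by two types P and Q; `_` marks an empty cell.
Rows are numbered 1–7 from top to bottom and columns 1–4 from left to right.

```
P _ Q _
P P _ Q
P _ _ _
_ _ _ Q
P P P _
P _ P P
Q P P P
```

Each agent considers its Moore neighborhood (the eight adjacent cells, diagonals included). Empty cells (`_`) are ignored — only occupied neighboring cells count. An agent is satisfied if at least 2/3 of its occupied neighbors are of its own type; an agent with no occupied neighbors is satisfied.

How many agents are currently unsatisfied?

3

(1,1)P 2/2 ✓
(1,3)Q 1/2 ✗
(2,1)P 3/3 ✓
(2,2)P 3/4 ✓
(2,4)Q 1/1 ✓
(3,1)P 2/2 ✓
(4,4)Q 0/1 ✗
(5,1)P 2/2 ✓
(5,2)P 4/4 ✓
(5,3)P 3/4 ✓
(6,1)P 3/4 ✓
(6,3)P 6/6 ✓
(6,4)P 4/4 ✓
(7,1)Q 0/2 ✗
(7,2)P 3/4 ✓
(7,3)P 4/4 ✓
(7,4)P 3/3 ✓
Unsatisfied: (1,3), (4,4), (7,1) — 3 in total.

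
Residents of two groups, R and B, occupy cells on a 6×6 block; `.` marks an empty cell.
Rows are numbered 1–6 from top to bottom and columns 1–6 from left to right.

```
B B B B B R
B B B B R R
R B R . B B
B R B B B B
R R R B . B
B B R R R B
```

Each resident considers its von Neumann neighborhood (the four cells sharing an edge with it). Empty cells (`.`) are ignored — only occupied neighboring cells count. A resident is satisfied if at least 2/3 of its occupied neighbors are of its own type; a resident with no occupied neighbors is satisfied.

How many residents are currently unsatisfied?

16

(1,1)B 2/2 ✓
(1,2)B 3/3 ✓
(1,3)B 3/3 ✓
(1,4)B 3/3 ✓
(1,5)B 1/3 ✗
(1,6)R 1/2 ✗
(2,1)B 2/3 ✓
(2,2)B 4/4 ✓
(2,3)B 3/4 ✓
(2,4)B 2/3 ✓
(2,5)R 1/4 ✗
(2,6)R 2/3 ✓
(3,1)R 0/3 ✗
(3,2)B 1/4 ✗
(3,3)R 0/3 ✗
(3,5)B 2/3 ✓
(3,6)B 2/3 ✓
(4,1)B 0/3 ✗
(4,2)R 1/4 ✗
(4,3)B 1/4 ✗
(4,4)B 3/3 ✓
(4,5)B 3/3 ✓
(4,6)B 3/3 ✓
(5,1)R 1/3 ✗
(5,2)R 3/4 ✓
(5,3)R 2/4 ✗
(5,4)B 1/3 ✗
(5,6)B 2/2 ✓
(6,1)B 1/2 ✗
(6,2)B 1/3 ✗
(6,3)R 2/3 ✓
(6,4)R 2/3 ✓
(6,5)R 1/2 ✗
(6,6)B 1/2 ✗
Unsatisfied: (1,5), (1,6), (2,5), (3,1), (3,2), (3,3), (4,1), (4,2), (4,3), (5,1), (5,3), (5,4), (6,1), (6,2), (6,5), (6,6) — 16 in total.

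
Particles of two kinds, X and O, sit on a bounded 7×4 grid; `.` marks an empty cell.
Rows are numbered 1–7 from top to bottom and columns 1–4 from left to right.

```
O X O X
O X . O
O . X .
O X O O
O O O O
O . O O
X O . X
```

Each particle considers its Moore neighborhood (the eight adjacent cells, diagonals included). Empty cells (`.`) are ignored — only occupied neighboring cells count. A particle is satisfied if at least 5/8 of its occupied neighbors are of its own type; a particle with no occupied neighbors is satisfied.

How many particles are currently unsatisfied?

12

Row 1: (1,1)O 1/3 unhappy · (1,2)X 1/4 unhappy · (1,3)O 1/4 unhappy · (1,4)X 0/2 unhappy
Row 2: (2,1)O 2/4 unhappy · (2,2)X 2/6 unhappy · (2,4)O 1/3 unhappy
Row 3: (3,1)O 2/4 unhappy · (3,3)X 2/5 unhappy
Row 4: (4,1)O 3/4 ok · (4,2)X 1/7 unhappy · (4,3)O 4/6 ok · (4,4)O 3/4 ok
Row 5: (5,1)O 3/4 ok · (5,2)O 6/7 ok · (5,3)O 6/7 ok · (5,4)O 5/5 ok
Row 6: (6,1)O 3/4 ok · (6,3)O 5/6 ok · (6,4)O 3/4 ok
Row 7: (7,1)X 0/2 unhappy · (7,2)O 2/3 ok · (7,4)X 0/2 unhappy
Unsatisfied: (1,1), (1,2), (1,3), (1,4), (2,1), (2,2), (2,4), (3,1), (3,3), (4,2), (7,1), (7,4) — 12 in total.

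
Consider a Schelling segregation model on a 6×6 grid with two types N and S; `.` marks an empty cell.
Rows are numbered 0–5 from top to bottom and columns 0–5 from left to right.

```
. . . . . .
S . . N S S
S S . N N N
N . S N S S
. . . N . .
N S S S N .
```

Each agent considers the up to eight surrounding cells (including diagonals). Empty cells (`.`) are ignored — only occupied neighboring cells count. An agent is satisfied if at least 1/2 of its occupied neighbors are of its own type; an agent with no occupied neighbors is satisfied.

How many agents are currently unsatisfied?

10

Row 1: (1,0)S 2/2 ok · (1,3)N 2/3 ok · (1,4)S 1/5 unhappy · (1,5)S 1/3 unhappy
Row 2: (2,0)S 2/3 ok · (2,1)S 3/4 ok · (2,3)N 3/6 ok · (2,4)N 4/8 ok · (2,5)N 1/5 unhappy
Row 3: (3,0)N 0/2 unhappy · (3,2)S 1/4 unhappy · (3,3)N 3/5 ok · (3,4)S 1/6 unhappy · (3,5)S 1/3 unhappy
Row 4: (4,3)N 2/6 unhappy
Row 5: (5,0)N 0/1 unhappy · (5,1)S 1/2 ok · (5,2)S 2/3 ok · (5,3)S 1/3 unhappy · (5,4)N 1/2 ok
Unsatisfied: (1,4), (1,5), (2,5), (3,0), (3,2), (3,4), (3,5), (4,3), (5,0), (5,3) — 10 in total.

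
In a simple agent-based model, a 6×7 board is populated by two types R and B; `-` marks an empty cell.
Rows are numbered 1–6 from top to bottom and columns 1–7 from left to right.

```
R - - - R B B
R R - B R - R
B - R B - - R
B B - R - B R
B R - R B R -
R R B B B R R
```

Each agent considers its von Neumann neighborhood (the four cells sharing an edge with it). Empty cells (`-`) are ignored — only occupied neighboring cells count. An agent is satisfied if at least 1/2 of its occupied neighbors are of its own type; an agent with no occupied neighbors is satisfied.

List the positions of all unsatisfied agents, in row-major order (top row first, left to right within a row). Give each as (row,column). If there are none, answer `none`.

(3,3), (3,4), (4,6), (5,1), (5,2), (5,4), (5,5), (5,6)

(1,1)R 1/1 ok
(1,5)R 1/2 ok
(1,6)B 1/2 ok
(1,7)B 1/2 ok
(2,1)R 2/3 ok
(2,2)R 1/1 ok
(2,4)B 1/2 ok
(2,5)R 1/2 ok
(2,7)R 1/2 ok
(3,1)B 1/2 ok
(3,3)R 0/1 unhappy
(3,4)B 1/3 unhappy
(3,7)R 2/2 ok
(4,1)B 3/3 ok
(4,2)B 1/2 ok
(4,4)R 1/2 ok
(4,6)B 0/2 unhappy
(4,7)R 1/2 ok
(5,1)B 1/3 unhappy
(5,2)R 1/3 unhappy
(5,4)R 1/3 unhappy
(5,5)B 1/3 unhappy
(5,6)R 1/3 unhappy
(6,1)R 1/2 ok
(6,2)R 2/3 ok
(6,3)B 1/2 ok
(6,4)B 2/3 ok
(6,5)B 2/3 ok
(6,6)R 2/3 ok
(6,7)R 1/1 ok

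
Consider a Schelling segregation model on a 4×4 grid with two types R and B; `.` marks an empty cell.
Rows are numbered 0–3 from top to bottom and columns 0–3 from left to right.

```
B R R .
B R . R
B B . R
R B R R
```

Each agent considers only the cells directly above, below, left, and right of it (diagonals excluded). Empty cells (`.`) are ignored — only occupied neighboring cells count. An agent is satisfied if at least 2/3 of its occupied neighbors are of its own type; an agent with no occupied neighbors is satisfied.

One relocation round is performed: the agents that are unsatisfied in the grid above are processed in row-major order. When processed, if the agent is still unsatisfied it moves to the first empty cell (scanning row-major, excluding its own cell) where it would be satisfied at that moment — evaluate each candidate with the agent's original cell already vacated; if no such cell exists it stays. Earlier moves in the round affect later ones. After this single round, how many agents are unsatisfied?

Initially unsatisfied (in order): (0,0), (1,1), (3,0), (3,1), (3,2).
  (0,0): no empty cell satisfies it; stays.
  (1,1) → (0,3).
  (3,0) → (1,2).
  (3,1) → (3,0).
  (3,2): now satisfied by earlier moves; stays.
Resulting grid:
B R R R
B . R R
B B . R
B . R R
Unsatisfied now: (0,0), (0,1).

2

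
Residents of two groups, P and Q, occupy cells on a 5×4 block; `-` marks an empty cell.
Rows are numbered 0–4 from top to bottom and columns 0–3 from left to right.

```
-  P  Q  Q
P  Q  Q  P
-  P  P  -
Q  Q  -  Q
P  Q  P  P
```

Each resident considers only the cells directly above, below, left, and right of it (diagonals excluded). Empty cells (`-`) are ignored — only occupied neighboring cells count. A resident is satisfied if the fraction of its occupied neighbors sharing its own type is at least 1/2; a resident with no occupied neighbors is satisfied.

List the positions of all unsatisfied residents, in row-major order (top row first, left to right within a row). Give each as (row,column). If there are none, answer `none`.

Row 0: (0,1)P 0/2 not · (0,2)Q 2/3 satisfied · (0,3)Q 1/2 satisfied
Row 1: (1,0)P 0/1 not · (1,1)Q 1/4 not · (1,2)Q 2/4 satisfied · (1,3)P 0/2 not
Row 2: (2,1)P 1/3 not · (2,2)P 1/2 satisfied
Row 3: (3,0)Q 1/2 satisfied · (3,1)Q 2/3 satisfied · (3,3)Q 0/1 not
Row 4: (4,0)P 0/2 not · (4,1)Q 1/3 not · (4,2)P 1/2 satisfied · (4,3)P 1/2 satisfied

(0,1), (1,0), (1,1), (1,3), (2,1), (3,3), (4,0), (4,1)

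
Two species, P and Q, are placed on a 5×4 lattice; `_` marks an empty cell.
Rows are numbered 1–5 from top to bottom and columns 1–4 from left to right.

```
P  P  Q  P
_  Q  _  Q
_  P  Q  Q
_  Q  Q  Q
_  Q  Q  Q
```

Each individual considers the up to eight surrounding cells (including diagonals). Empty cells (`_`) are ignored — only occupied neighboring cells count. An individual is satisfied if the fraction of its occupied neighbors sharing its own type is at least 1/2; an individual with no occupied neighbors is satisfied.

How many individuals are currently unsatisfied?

Row 1: (1,1)P 1/2 ✓ · (1,2)P 1/3 ✗ · (1,3)Q 2/4 ✓ · (1,4)P 0/2 ✗
Row 2: (2,2)Q 2/5 ✗ · (2,4)Q 3/4 ✓
Row 3: (3,2)P 0/4 ✗ · (3,3)Q 6/7 ✓ · (3,4)Q 4/4 ✓
Row 4: (4,2)Q 4/5 ✓ · (4,3)Q 7/8 ✓ · (4,4)Q 5/5 ✓
Row 5: (5,2)Q 3/3 ✓ · (5,3)Q 5/5 ✓ · (5,4)Q 3/3 ✓
Unsatisfied: (1,2), (1,4), (2,2), (3,2) — 4 in total.

4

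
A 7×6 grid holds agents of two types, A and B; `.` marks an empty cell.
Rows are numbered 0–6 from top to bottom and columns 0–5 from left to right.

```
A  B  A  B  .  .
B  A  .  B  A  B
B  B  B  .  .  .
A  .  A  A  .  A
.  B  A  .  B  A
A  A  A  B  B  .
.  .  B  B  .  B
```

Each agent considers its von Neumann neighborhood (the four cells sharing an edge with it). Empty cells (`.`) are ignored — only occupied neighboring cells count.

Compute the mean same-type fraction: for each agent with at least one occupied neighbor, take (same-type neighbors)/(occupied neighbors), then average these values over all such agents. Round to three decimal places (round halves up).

Row 0: (0,0)A 0/2 · (0,1)B 0/3 · (0,2)A 0/2 · (0,3)B 1/2
Row 1: (1,0)B 1/3 · (1,1)A 0/3 · (1,3)B 1/2 · (1,4)A 0/2 · (1,5)B 0/1
Row 2: (2,0)B 2/3 · (2,1)B 2/3 · (2,2)B 1/2
Row 3: (3,0)A 0/1 · (3,2)A 2/3 · (3,3)A 1/1 · (3,5)A 1/1
Row 4: (4,1)B 0/2 · (4,2)A 2/3 · (4,4)B 1/2 · (4,5)A 1/2
Row 5: (5,0)A 1/1 · (5,1)A 2/3 · (5,2)A 2/4 · (5,3)B 2/3 · (5,4)B 2/2
Row 6: (6,2)B 1/2 · (6,3)B 2/2 · (6,5)B — no occupied neighbors
Sum over 27 agents: 0/2 + 0/3 + 0/2 + 1/2 + 1/3 + 0/3 + 1/2 + 0/2 + 0/1 + 2/3 + 2/3 + 1/2 + 0/1 + 2/3 + 1/1 + 1/1 + 0/2 + 2/3 + 1/2 + 1/2 + 1/1 + 2/3 + 2/4 + 2/3 + 2/2 + 1/2 + 2/2 = 77/6; mean = 77/6 ÷ 27 = 77/162 = 0.475308… → 0.475.

0.475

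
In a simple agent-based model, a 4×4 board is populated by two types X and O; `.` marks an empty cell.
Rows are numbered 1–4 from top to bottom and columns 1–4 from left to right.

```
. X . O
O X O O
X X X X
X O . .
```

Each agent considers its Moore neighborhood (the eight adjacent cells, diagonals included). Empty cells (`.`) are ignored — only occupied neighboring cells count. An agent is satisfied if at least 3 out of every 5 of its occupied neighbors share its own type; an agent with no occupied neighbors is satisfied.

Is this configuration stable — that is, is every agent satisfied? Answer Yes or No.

No

Row 1: (1,2)X 1/3 ✗ · (1,4)O 2/2 ✓
Row 2: (2,1)O 0/4 ✗ · (2,2)X 4/6 ✓ · (2,3)O 2/7 ✗ · (2,4)O 2/4 ✗
Row 3: (3,1)X 3/5 ✓ · (3,2)X 4/7 ✗ · (3,3)X 3/6 ✗ · (3,4)X 1/3 ✗
Row 4: (4,1)X 2/3 ✓ · (4,2)O 0/4 ✗
For instance (1,2) has only 1/3 same-type neighbors, below 3/5.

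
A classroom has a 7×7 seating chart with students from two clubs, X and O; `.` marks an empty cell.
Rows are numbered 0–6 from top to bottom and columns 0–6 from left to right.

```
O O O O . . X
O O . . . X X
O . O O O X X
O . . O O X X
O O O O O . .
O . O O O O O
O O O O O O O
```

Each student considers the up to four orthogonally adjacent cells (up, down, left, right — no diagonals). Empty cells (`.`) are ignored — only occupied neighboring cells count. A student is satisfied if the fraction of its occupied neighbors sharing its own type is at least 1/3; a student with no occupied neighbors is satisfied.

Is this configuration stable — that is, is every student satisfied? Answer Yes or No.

(0,0)O 2/2 ✓
(0,1)O 3/3 ✓
(0,2)O 2/2 ✓
(0,3)O 1/1 ✓
(0,6)X 1/1 ✓
(1,0)O 3/3 ✓
(1,1)O 2/2 ✓
(1,5)X 2/2 ✓
(1,6)X 3/3 ✓
(2,0)O 2/2 ✓
(2,2)O 1/1 ✓
(2,3)O 3/3 ✓
(2,4)O 2/3 ✓
(2,5)X 3/4 ✓
(2,6)X 3/3 ✓
(3,0)O 2/2 ✓
(3,3)O 3/3 ✓
(3,4)O 3/4 ✓
(3,5)X 2/3 ✓
(3,6)X 2/2 ✓
(4,0)O 3/3 ✓
(4,1)O 2/2 ✓
(4,2)O 3/3 ✓
(4,3)O 4/4 ✓
(4,4)O 3/3 ✓
(5,0)O 2/2 ✓
(5,2)O 3/3 ✓
(5,3)O 4/4 ✓
(5,4)O 4/4 ✓
(5,5)O 3/3 ✓
(5,6)O 2/2 ✓
(6,0)O 2/2 ✓
(6,1)O 2/2 ✓
(6,2)O 3/3 ✓
(6,3)O 3/3 ✓
(6,4)O 3/3 ✓
(6,5)O 3/3 ✓
(6,6)O 2/2 ✓
All meet the threshold, so the configuration is stable.

Yes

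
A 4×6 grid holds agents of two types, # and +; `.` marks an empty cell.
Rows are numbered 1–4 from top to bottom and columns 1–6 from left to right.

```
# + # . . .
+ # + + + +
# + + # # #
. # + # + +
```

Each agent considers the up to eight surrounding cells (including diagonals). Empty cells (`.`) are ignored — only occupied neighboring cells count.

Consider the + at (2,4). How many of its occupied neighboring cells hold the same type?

Occupied neighbors of (2,4): (1,3)=#, (2,3)=+, (2,5)=+, (3,3)=+, (3,4)=#, (3,5)=#.
Same type (+): 3 of 6.

3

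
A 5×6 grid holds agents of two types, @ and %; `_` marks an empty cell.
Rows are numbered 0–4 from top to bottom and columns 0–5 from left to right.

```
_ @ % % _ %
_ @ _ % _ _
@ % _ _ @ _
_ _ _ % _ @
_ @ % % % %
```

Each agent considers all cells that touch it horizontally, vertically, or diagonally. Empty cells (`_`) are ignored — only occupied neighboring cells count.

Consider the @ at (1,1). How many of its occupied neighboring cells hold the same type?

2

Occupied neighbors of (1,1): (0,1)=@, (0,2)=%, (2,0)=@, (2,1)=%.
Same type (@): 2 of 4.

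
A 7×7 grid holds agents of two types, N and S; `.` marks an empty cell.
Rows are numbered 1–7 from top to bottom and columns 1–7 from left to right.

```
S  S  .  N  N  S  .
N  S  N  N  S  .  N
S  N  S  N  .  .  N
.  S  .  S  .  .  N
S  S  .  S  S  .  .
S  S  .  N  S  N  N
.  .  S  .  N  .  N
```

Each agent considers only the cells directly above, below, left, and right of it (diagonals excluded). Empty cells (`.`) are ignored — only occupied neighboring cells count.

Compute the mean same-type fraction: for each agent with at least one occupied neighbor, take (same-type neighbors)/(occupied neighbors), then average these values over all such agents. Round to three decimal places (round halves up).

0.546

(1,1)S 1/2
(1,2)S 2/2
(1,4)N 2/2
(1,5)N 1/3
(1,6)S 0/1
(2,1)N 0/3
(2,2)S 1/4
(2,3)N 1/3
(2,4)N 3/4
(2,5)S 0/2
(2,7)N 1/1
(3,1)S 0/2
(3,2)N 0/4
(3,3)S 0/3
(3,4)N 1/3
(3,7)N 2/2
(4,2)S 1/2
(4,4)S 1/2
(4,7)N 1/1
(5,1)S 2/2
(5,2)S 3/3
(5,4)S 2/3
(5,5)S 2/2
(6,1)S 2/2
(6,2)S 2/2
(6,4)N 0/2
(6,5)S 1/4
(6,6)N 1/2
(6,7)N 2/2
(7,3)S — no occupied neighbors
(7,5)N 0/1
(7,7)N 1/1
Sum over 31 agents: 1/2 + 2/2 + 2/2 + 1/3 + 0/1 + 0/3 + 1/4 + 1/3 + 3/4 + 0/2 + 1/1 + 0/2 + 0/4 + 0/3 + 1/3 + 2/2 + 1/2 + 1/2 + 1/1 + 2/2 + 3/3 + 2/3 + 2/2 + 2/2 + 2/2 + 0/2 + 1/4 + 1/2 + 2/2 + 0/1 + 1/1 = 203/12; mean = 203/12 ÷ 31 = 203/372 = 0.545698… → 0.546.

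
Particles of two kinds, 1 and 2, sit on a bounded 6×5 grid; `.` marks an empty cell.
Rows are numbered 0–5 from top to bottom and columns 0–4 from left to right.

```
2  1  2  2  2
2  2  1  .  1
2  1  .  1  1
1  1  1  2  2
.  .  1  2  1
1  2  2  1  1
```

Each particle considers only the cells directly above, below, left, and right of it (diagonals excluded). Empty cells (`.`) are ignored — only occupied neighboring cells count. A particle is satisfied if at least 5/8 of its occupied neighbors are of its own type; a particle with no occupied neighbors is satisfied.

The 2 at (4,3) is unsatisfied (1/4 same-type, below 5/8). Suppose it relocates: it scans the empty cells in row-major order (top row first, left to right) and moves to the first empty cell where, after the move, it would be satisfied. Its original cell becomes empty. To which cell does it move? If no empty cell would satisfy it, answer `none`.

none

Vacating (4,3). Empty cells in order:
  (1,3): 1/4 same-type → still unsatisfied.
  (2,2): 0/4 same-type → still unsatisfied.
  (4,0): 0/2 same-type → still unsatisfied.
  (4,1): 1/3 same-type → still unsatisfied.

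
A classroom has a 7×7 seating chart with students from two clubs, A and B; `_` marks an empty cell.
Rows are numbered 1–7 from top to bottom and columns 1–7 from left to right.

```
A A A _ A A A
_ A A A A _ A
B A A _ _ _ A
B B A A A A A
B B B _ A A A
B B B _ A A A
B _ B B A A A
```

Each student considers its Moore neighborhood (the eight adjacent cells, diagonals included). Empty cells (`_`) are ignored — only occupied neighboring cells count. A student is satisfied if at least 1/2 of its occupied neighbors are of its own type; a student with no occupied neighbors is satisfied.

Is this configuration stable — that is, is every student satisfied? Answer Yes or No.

Yes

(1,1)A 2/2 ✓
(1,2)A 4/4 ✓
(1,3)A 4/4 ✓
(1,5)A 3/3 ✓
(1,6)A 4/4 ✓
(1,7)A 2/2 ✓
(2,2)A 6/7 ✓
(2,3)A 6/6 ✓
(2,4)A 5/5 ✓
(2,5)A 3/3 ✓
(2,7)A 3/3 ✓
(3,1)B 2/4 ✓
(3,2)A 4/7 ✓
(3,3)A 6/7 ✓
(3,7)A 3/3 ✓
(4,1)B 4/5 ✓
(4,2)B 5/8 ✓
(4,3)A 3/6 ✓
(4,4)A 4/5 ✓
(4,5)A 4/4 ✓
(4,6)A 6/6 ✓
(4,7)A 4/4 ✓
(5,1)B 5/5 ✓
(5,2)B 7/8 ✓
(5,3)B 4/6 ✓
(5,5)A 6/6 ✓
(5,6)A 8/8 ✓
(5,7)A 5/5 ✓
(6,1)B 4/4 ✓
(6,2)B 7/7 ✓
(6,3)B 5/5 ✓
(6,5)A 5/6 ✓
(6,6)A 8/8 ✓
(6,7)A 5/5 ✓
(7,1)B 2/2 ✓
(7,3)B 3/3 ✓
(7,4)B 2/4 ✓
(7,5)A 3/4 ✓
(7,6)A 5/5 ✓
(7,7)A 3/3 ✓
All meet the threshold, so the configuration is stable.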